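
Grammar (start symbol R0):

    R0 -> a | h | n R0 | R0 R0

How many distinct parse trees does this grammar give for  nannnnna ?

Parse trees for nannnnna:
  [R0 n [R0 [R0 a] [R0 n [R0 n [R0 n [R0 n [R0 n [R0 a]]]]]]]]
  [R0 [R0 n [R0 a]] [R0 n [R0 n [R0 n [R0 n [R0 n [R0 a]]]]]]]

2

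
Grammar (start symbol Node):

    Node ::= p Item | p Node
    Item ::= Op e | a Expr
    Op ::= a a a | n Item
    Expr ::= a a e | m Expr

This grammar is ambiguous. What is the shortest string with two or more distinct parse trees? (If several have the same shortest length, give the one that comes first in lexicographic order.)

length 5: p a a a e has 2 parse trees

Two derivations of p a a a e:
  Node ⇒ p Item ⇒ p Op e ⇒ p a a a e
  Node ⇒ p Item ⇒ p a Expr ⇒ p a a a e

p a a a e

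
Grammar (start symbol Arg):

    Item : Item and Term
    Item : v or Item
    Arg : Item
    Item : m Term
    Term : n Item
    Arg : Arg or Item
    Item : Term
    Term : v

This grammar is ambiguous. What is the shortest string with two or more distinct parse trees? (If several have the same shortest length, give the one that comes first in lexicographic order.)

length 1: no string has ≥2 trees
length 2: no string has ≥2 trees
length 3: v or v has 2 parse trees

Two derivations of v or v:
  Arg ⇒ Item ⇒ v or Item ⇒ v or Term ⇒ v or v
  Arg ⇒ Arg or Item ⇒ Item or Item ⇒ Term or Item ⇒ v or Item ⇒ v or Term ⇒ v or v

v or v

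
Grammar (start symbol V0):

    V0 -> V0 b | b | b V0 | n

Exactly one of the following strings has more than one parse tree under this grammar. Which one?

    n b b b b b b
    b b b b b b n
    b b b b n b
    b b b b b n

n b b b b b b: 1 tree
b b b b b b n: 1 tree
b b b b n b: 5 trees
b b b b b n: 1 tree

b b b b n b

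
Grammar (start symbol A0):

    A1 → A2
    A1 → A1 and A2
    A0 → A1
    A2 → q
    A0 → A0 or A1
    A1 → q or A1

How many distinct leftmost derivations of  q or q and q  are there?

3

Parse trees for q or q and q:
  [A0 [A1 [A1 q or [A1 [A2 q]]] and [A2 q]]]
  [A0 [A1 q or [A1 [A1 [A2 q]] and [A2 q]]]]
  [A0 [A0 [A1 [A2 q]]] or [A1 [A1 [A2 q]] and [A2 q]]]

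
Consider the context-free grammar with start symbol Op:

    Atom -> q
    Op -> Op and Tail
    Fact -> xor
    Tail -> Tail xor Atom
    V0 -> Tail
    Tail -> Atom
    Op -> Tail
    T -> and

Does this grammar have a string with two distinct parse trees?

Unambiguous

(V0, Fact, T are unreachable from Op, so their rules don't affect L(Op).) The grammar is stratified — Op handles 'and' (left-recursive), Tail handles 'xor', Atom atoms. Each operator has a fixed associativity and precedence level, so every string has one parse.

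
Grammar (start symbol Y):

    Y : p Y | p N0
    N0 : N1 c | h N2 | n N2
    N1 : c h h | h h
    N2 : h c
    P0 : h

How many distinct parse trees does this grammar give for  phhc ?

Parse trees for phhc:
  [Y p [N0 [N1 h h] c]]
  [Y p [N0 h [N2 h c]]]

2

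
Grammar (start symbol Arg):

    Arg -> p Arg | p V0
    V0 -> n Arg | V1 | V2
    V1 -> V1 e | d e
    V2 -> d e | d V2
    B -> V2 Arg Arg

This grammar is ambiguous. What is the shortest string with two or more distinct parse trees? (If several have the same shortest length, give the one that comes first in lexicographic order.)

length 3: p d e has 2 parse trees

Two derivations of p d e:
  Arg ⇒ p V0 ⇒ p V1 ⇒ p d e
  Arg ⇒ p V0 ⇒ p V2 ⇒ p d e

p d e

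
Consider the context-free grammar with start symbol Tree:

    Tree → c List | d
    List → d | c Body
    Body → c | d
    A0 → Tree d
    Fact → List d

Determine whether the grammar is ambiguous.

Only Tree, List, Body are reachable from Tree; ignoring the rest: Restricted to the reachable nonterminals, every rule has the form A → t or A → t B, and no two rules for the same A share a first terminal. The grammar encodes a DFA — one run per string.

Unambiguous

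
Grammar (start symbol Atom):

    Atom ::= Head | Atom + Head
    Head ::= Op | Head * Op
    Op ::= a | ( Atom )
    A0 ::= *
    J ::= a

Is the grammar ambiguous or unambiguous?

(A0, J are unreachable from Atom, so their rules don't affect L(Atom).) This is a standard precedence ladder (Atom over Head over Op), with each level left-recursive on its own operator ('+' at Atom, '*' at Head). That structure is LR(1), hence unambiguous.

Unambiguous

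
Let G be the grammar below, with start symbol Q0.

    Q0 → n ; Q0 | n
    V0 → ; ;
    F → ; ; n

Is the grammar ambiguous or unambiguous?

Unambiguous

Only Q0 is reachable from Q0; ignoring the rest: Right-recursive list with a separator: after each atom, whether the separator follows determines the rule. One parse per string.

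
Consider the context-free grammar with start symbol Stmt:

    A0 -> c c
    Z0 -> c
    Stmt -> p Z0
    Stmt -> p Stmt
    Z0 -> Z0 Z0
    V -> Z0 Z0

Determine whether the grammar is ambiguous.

Witness: p c c c

Derivation 1: Stmt ⇒ p Z0 ⇒ p Z0 Z0 ⇒ p c Z0 ⇒ p c Z0 Z0 ⇒ p c c Z0 ⇒ p c c c
Derivation 2: Stmt ⇒ p Z0 ⇒ p Z0 Z0 ⇒ p Z0 Z0 Z0 ⇒ p c Z0 Z0 ⇒ p c c Z0 ⇒ p c c c

Two distinct leftmost derivations for the same string.

Ambiguous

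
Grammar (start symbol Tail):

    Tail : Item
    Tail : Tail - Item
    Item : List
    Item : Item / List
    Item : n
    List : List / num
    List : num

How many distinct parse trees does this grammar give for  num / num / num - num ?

Parse trees for num / num / num - num:
  [Tail [Tail [Item [List [List [List num] / num] / num]]] - [Item [List num]]]
  [Tail [Tail [Item [Item [List num]] / [List [List num] / num]]] - [Item [List num]]]
  [Tail [Tail [Item [Item [List [List num] / num]] / [List num]]] - [Item [List num]]]
  [Tail [Tail [Item [Item [Item [List num]] / [List num]] / [List num]]] - [Item [List num]]]

4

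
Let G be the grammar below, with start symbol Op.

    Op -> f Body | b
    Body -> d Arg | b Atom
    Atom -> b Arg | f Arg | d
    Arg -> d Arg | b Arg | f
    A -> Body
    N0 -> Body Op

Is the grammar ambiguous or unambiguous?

Unambiguous

(A, N0 are unreachable from Op, so their rules don't affect L(Op).) The reachable rules are right-linear with at most one rule per (nonterminal, next-terminal) pair. Each input token forces the next rule, so parsing is deterministic.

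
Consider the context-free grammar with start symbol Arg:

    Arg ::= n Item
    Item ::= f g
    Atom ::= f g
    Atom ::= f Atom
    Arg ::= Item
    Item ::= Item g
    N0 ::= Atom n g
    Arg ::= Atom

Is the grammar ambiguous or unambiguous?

Ambiguous

Witness: f g

Derivation 1: Arg ⇒ Item ⇒ f g
Derivation 2: Arg ⇒ Atom ⇒ f g

Two distinct leftmost derivations for the same string.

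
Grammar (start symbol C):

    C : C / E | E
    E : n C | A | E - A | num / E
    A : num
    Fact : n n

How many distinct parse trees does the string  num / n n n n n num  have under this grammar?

2

Parse trees for num / n n n n n num:
  [C [C [E [A num]]] / [E n [C [E n [C [E n [C [E n [C [E n [C [E [A num]]]]]]]]]]]]]
  [C [E num / [E n [C [E n [C [E n [C [E n [C [E n [C [E [A num]]]]]]]]]]]]]]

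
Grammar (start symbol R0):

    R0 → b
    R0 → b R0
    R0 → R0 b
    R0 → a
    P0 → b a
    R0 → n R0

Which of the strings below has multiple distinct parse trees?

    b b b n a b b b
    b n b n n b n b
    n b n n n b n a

b b b n a b b b

b b b n a b b b: 35 trees
b n b n n b n b: 1 tree
n b n n n b n a: 1 tree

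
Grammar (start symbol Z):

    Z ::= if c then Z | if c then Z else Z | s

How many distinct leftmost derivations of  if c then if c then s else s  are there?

2

Parse trees for if c then if c then s else s:
  [Z if c then [Z if c then [Z s] else [Z s]]]
  [Z if c then [Z if c then [Z s]] else [Z s]]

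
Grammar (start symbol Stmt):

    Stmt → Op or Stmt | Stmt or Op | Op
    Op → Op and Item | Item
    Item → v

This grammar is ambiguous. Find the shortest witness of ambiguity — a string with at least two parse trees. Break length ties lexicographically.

v or v

length 1: no string has ≥2 trees
length 3: v or v has 2 parse trees

Two derivations of v or v:
  Stmt ⇒ Op or Stmt ⇒ Item or Stmt ⇒ v or Stmt ⇒ v or Op ⇒ v or Item ⇒ v or v
  Stmt ⇒ Stmt or Op ⇒ Op or Op ⇒ Item or Op ⇒ v or Op ⇒ v or Item ⇒ v or v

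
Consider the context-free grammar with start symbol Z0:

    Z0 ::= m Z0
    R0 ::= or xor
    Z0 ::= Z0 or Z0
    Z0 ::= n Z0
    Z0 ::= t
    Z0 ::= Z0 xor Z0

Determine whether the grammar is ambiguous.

Ambiguous

Witness: m t or t

Derivation 1: Z0 ⇒ m Z0 ⇒ m Z0 or Z0 ⇒ m t or Z0 ⇒ m t or t
Derivation 2: Z0 ⇒ Z0 or Z0 ⇒ m Z0 or Z0 ⇒ m t or Z0 ⇒ m t or t

Two distinct leftmost derivations for the same string.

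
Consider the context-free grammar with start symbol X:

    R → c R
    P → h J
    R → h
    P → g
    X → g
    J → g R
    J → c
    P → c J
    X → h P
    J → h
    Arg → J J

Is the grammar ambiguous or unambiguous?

(Arg is unreachable from X, so its rules don't affect L(X).) The reachable rules are right-linear with at most one rule per (nonterminal, next-terminal) pair. Each input token forces the next rule, so parsing is deterministic.

Unambiguous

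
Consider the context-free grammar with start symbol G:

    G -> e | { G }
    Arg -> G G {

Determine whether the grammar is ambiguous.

Unambiguous

Only G is reachable from G; ignoring the rest: Each string is a nest of matched brackets around a single atom. An opening bracket forces the recursive rule; an atom forces the base rule.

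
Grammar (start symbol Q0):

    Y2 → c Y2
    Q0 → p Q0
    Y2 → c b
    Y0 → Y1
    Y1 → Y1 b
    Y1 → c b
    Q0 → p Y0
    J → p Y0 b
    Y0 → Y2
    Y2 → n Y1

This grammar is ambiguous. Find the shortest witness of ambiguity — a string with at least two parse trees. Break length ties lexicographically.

p c b

length 3: p c b has 2 parse trees

Two derivations of p c b:
  Q0 ⇒ p Y0 ⇒ p Y1 ⇒ p c b
  Q0 ⇒ p Y0 ⇒ p Y2 ⇒ p c b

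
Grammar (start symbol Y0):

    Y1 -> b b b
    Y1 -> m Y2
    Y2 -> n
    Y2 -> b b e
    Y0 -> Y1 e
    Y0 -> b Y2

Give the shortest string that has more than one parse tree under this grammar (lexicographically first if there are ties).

length 2: no string has ≥2 trees
length 3: no string has ≥2 trees
length 4: b b b e has 2 parse trees

Two derivations of b b b e:
  Y0 ⇒ Y1 e ⇒ b b b e
  Y0 ⇒ b Y2 ⇒ b b b e

b b b e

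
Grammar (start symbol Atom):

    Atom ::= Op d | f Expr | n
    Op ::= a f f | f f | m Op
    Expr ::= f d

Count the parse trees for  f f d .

2

Parse trees for f f d:
  [Atom [Op f f] d]
  [Atom f [Expr f d]]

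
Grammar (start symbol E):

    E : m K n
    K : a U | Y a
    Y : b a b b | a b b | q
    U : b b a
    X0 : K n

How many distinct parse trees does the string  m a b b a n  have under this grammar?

Parse trees for m a b b a n:
  [E m [K a [U b b a]] n]
  [E m [K [Y a b b] a] n]

2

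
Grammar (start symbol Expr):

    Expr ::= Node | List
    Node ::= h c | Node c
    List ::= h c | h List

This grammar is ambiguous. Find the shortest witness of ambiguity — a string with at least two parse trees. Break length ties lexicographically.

length 2: h c has 2 parse trees

Two derivations of h c:
  Expr ⇒ Node ⇒ h c
  Expr ⇒ List ⇒ h c

h c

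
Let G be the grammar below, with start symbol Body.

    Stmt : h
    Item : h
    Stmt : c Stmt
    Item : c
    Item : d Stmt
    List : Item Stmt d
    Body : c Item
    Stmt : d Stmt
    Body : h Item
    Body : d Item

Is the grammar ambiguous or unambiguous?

Unambiguous

Only Body, Item, Stmt are reachable from Body; ignoring the rest: The reachable rules are right-linear with at most one rule per (nonterminal, next-terminal) pair. Each input token forces the next rule, so parsing is deterministic.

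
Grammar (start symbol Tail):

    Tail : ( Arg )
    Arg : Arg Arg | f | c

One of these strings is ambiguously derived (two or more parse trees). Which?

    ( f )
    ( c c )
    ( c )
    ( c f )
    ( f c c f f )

( f c c f f )

( f ): 1 tree
( c c ): 1 tree
( c ): 1 tree
( c f ): 1 tree
( f c c f f ): 14 trees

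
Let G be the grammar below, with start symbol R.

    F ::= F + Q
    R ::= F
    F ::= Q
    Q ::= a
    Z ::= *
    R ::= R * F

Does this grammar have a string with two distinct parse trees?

Unambiguous

(Z is unreachable from R, so its rules don't affect L(R).) The grammar is stratified — R handles '*' (left-recursive), F handles '+', Q atoms. Each operator has a fixed associativity and precedence level, so every string has one parse.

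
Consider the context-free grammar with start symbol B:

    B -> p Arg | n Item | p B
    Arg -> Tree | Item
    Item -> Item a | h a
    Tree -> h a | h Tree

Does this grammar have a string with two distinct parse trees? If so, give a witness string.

Ambiguous

Witness: p h a

Derivation 1: B ⇒ p Arg ⇒ p Tree ⇒ p h a
Derivation 2: B ⇒ p Arg ⇒ p Item ⇒ p h a

Two distinct leftmost derivations for the same string.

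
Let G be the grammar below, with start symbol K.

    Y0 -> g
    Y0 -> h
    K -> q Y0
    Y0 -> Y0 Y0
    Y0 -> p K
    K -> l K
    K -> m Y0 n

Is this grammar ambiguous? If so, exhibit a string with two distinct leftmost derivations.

Witness: q g g g

Derivation 1: K ⇒ q Y0 ⇒ q Y0 Y0 ⇒ q g Y0 ⇒ q g Y0 Y0 ⇒ q g g Y0 ⇒ q g g g
Derivation 2: K ⇒ q Y0 ⇒ q Y0 Y0 ⇒ q Y0 Y0 Y0 ⇒ q g Y0 Y0 ⇒ q g g Y0 ⇒ q g g g

Two distinct leftmost derivations for the same string.

Ambiguous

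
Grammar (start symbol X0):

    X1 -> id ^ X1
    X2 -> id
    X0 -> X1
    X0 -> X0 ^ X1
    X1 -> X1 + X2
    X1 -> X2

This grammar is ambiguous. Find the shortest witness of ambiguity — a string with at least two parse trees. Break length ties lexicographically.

id ^ id

length 1: no string has ≥2 trees
length 3: id ^ id has 2 parse trees

Two derivations of id ^ id:
  X0 ⇒ X1 ⇒ id ^ X1 ⇒ id ^ X2 ⇒ id ^ id
  X0 ⇒ X0 ^ X1 ⇒ X1 ^ X1 ⇒ X2 ^ X1 ⇒ id ^ X1 ⇒ id ^ X2 ⇒ id ^ id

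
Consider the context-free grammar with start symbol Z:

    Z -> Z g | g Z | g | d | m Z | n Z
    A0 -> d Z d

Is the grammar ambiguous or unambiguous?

Witness: g g

Derivation 1: Z ⇒ Z g ⇒ g g
Derivation 2: Z ⇒ g Z ⇒ g g

Two distinct leftmost derivations for the same string.

Ambiguous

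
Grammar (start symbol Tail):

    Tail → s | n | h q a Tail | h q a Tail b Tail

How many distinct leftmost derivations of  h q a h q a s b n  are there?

Parse trees for h q a h q a s b n:
  [Tail h q a [Tail h q a [Tail s] b [Tail n]]]
  [Tail h q a [Tail h q a [Tail s]] b [Tail n]]

2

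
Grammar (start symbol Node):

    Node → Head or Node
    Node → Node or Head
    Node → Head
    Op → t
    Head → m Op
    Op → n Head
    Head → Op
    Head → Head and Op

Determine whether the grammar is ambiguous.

Witness: t or t

Derivation 1: Node ⇒ Head or Node ⇒ Op or Node ⇒ t or Node ⇒ t or Head ⇒ t or Op ⇒ t or t
Derivation 2: Node ⇒ Node or Head ⇒ Head or Head ⇒ Op or Head ⇒ t or Head ⇒ t or Op ⇒ t or t

Two distinct leftmost derivations for the same string.

Ambiguous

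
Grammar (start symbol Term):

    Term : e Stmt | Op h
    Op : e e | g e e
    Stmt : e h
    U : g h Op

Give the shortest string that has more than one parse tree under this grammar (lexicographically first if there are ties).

length 3: e e h has 2 parse trees

Two derivations of e e h:
  Term ⇒ e Stmt ⇒ e e h
  Term ⇒ Op h ⇒ e e h

e e h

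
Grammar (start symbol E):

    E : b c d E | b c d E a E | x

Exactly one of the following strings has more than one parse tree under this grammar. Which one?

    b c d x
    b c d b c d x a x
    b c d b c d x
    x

b c d x: 1 tree
b c d b c d x a x: 2 trees
b c d b c d x: 1 tree
x: 1 tree

b c d b c d x a x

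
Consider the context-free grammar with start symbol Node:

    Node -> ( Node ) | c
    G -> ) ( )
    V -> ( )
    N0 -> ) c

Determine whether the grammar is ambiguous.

Only Node is reachable from Node; ignoring the rest: Each string is a nest of matched brackets around a single atom. An opening bracket forces the recursive rule; an atom forces the base rule.

Unambiguous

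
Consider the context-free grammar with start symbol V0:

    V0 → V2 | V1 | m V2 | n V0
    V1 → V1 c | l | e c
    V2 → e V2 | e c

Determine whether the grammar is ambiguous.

Witness: e c

Derivation 1: V0 ⇒ V2 ⇒ e c
Derivation 2: V0 ⇒ V1 ⇒ e c

Two distinct leftmost derivations for the same string.

Ambiguous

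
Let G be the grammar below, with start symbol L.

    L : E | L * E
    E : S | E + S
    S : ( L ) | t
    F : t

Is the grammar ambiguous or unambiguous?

Only L, E, S are reachable from L; ignoring the rest: The grammar is stratified — L handles '*' (left-recursive), E handles '+', S atoms. Each operator has a fixed associativity and precedence level, so every string has one parse.

Unambiguous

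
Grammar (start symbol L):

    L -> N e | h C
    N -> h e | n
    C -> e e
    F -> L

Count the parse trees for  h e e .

Parse trees for h e e:
  [L [N h e] e]
  [L h [C e e]]

2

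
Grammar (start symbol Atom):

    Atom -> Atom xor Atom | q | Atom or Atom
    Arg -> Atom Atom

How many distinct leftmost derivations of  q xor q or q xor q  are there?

5

Parse trees for q xor q or q xor q:
  [Atom [Atom q] xor [Atom [Atom [Atom q] or [Atom q]] xor [Atom q]]]
  [Atom [Atom q] xor [Atom [Atom q] or [Atom [Atom q] xor [Atom q]]]]
  [Atom [Atom [Atom q] xor [Atom [Atom q] or [Atom q]]] xor [Atom q]]
  [Atom [Atom [Atom [Atom q] xor [Atom q]] or [Atom q]] xor [Atom q]]
  [Atom [Atom [Atom q] xor [Atom q]] or [Atom [Atom q] xor [Atom q]]]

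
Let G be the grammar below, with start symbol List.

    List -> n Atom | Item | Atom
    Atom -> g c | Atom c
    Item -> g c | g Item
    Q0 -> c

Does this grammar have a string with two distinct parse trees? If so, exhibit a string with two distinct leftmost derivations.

Witness: g c

Derivation 1: List ⇒ Item ⇒ g c
Derivation 2: List ⇒ Atom ⇒ g c

Two distinct leftmost derivations for the same string.

Ambiguous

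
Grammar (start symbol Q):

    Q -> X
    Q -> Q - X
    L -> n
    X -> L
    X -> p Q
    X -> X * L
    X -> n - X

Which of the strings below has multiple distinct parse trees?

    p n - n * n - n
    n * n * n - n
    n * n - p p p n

p n - n * n - n: 9 trees
n * n * n - n: 1 tree
n * n - p p p n: 1 tree

p n - n * n - n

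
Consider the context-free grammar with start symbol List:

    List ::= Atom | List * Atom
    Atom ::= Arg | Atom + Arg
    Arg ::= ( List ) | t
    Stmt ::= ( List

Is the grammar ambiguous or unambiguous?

(Stmt is unreachable from List, so its rules don't affect L(List).) The grammar is stratified — List handles '*' (left-recursive), Atom handles '+', Arg atoms. Each operator has a fixed associativity and precedence level, so every string has one parse.

Unambiguous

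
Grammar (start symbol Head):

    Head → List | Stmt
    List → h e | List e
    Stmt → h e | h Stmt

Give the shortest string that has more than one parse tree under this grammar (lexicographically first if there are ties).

h e

length 2: h e has 2 parse trees

Two derivations of h e:
  Head ⇒ List ⇒ h e
  Head ⇒ Stmt ⇒ h e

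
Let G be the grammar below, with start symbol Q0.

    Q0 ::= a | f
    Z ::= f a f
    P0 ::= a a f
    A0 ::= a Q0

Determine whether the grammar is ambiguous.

Unambiguous

Only Q0 is reachable from Q0; ignoring the rest: Each reachable nonterminal has at most one production per leading terminal, and all productions are right-linear; the derivation is determined token-by-token.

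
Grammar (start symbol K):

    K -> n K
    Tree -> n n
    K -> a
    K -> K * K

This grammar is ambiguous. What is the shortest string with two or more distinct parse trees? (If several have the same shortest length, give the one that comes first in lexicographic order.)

length 1: no string has ≥2 trees
length 2: no string has ≥2 trees
length 3: no string has ≥2 trees
length 4: n a * a has 2 parse trees

Two derivations of n a * a:
  K ⇒ n K ⇒ n K * K ⇒ n a * K ⇒ n a * a
  K ⇒ K * K ⇒ n K * K ⇒ n a * K ⇒ n a * a

n a * a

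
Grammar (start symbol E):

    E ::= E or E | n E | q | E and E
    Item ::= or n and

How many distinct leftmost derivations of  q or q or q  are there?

2

Parse trees for q or q or q:
  [E [E q] or [E [E q] or [E q]]]
  [E [E [E q] or [E q]] or [E q]]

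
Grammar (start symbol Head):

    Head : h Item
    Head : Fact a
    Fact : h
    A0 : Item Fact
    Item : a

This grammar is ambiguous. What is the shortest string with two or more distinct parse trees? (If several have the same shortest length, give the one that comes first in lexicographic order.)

length 2: h a has 2 parse trees

Two derivations of h a:
  Head ⇒ h Item ⇒ h a
  Head ⇒ Fact a ⇒ h a

h a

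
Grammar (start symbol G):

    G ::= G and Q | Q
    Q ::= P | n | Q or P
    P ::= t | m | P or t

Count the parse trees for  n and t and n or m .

Parse trees for n and t and n or m:
  [G [G [G [Q n]] and [Q [P t]]] and [Q [Q n] or [P m]]]

1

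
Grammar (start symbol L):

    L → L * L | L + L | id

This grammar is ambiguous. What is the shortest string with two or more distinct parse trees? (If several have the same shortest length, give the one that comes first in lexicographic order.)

id * id * id

length 1: no string has ≥2 trees
length 3: no string has ≥2 trees
length 5: id * id * id has 2 parse trees

Two derivations of id * id * id:
  L ⇒ L * L ⇒ L * L * L ⇒ id * L * L ⇒ id * id * L ⇒ id * id * id
  L ⇒ L * L ⇒ id * L ⇒ id * L * L ⇒ id * id * L ⇒ id * id * id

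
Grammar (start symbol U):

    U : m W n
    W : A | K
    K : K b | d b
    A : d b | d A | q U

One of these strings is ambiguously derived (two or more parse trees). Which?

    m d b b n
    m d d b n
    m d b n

m d b b n: 1 tree
m d d b n: 1 tree
m d b n: 2 trees

m d b n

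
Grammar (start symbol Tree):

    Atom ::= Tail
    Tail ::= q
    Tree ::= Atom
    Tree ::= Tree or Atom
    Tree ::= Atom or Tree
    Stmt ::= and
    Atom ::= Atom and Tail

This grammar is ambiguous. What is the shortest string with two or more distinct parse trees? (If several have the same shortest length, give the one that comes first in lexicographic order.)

length 1: no string has ≥2 trees
length 3: q or q has 2 parse trees

Two derivations of q or q:
  Tree ⇒ Tree or Atom ⇒ Atom or Atom ⇒ Tail or Atom ⇒ q or Atom ⇒ q or Tail ⇒ q or q
  Tree ⇒ Atom or Tree ⇒ Tail or Tree ⇒ q or Tree ⇒ q or Atom ⇒ q or Tail ⇒ q or q

q or q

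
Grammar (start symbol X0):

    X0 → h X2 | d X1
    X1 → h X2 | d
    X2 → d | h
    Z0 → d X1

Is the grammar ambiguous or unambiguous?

Only X0, X1, X2 are reachable from X0; ignoring the rest: Restricted to the reachable nonterminals, every rule has the form A → t or A → t B, and no two rules for the same A share a first terminal. The grammar encodes a DFA — one run per string.

Unambiguous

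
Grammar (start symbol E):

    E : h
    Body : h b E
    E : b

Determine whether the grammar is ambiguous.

Unambiguous

Only E is reachable from E; ignoring the rest: The reachable rules are right-linear with at most one rule per (nonterminal, next-terminal) pair. Each input token forces the next rule, so parsing is deterministic.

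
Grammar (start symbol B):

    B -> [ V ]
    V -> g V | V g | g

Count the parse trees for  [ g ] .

1

Parse trees for [ g ]:
  [B [ [V g] ]]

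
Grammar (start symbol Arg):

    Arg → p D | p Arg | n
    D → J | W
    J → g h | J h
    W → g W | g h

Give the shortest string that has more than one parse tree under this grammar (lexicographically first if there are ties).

p g h

length 1: no string has ≥2 trees
length 2: no string has ≥2 trees
length 3: p g h has 2 parse trees

Two derivations of p g h:
  Arg ⇒ p D ⇒ p J ⇒ p g h
  Arg ⇒ p D ⇒ p W ⇒ p g h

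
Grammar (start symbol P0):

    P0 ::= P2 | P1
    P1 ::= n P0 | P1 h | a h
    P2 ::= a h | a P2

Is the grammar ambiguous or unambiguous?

Witness: a h

Derivation 1: P0 ⇒ P2 ⇒ a h
Derivation 2: P0 ⇒ P1 ⇒ a h

Two distinct leftmost derivations for the same string.

Ambiguous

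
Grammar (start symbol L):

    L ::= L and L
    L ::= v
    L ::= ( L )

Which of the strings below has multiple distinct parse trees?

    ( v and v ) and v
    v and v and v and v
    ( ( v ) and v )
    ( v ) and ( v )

( v and v ) and v: 1 tree
v and v and v and v: 5 trees
( ( v ) and v ): 1 tree
( v ) and ( v ): 1 tree

v and v and v and v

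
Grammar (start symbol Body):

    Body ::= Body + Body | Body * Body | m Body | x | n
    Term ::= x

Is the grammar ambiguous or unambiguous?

Ambiguous

Witness: m n * n

Derivation 1: Body ⇒ Body * Body ⇒ m Body * Body ⇒ m n * Body ⇒ m n * n
Derivation 2: Body ⇒ m Body ⇒ m Body * Body ⇒ m n * Body ⇒ m n * n

Two distinct leftmost derivations for the same string.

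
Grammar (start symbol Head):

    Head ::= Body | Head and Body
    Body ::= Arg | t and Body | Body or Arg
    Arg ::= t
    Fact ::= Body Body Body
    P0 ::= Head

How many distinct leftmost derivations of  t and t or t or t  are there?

4

Parse trees for t and t or t or t:
  [Head [Body t and [Body [Body [Body [Arg t]] or [Arg t]] or [Arg t]]]]
  [Head [Body [Body t and [Body [Body [Arg t]] or [Arg t]]] or [Arg t]]]
  [Head [Body [Body [Body t and [Body [Arg t]]] or [Arg t]] or [Arg t]]]
  [Head [Head [Body [Arg t]]] and [Body [Body [Body [Arg t]] or [Arg t]] or [Arg t]]]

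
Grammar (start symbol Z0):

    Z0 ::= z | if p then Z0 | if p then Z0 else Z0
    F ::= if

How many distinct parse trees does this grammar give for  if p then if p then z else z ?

2

Parse trees for if p then if p then z else z:
  [Z0 if p then [Z0 if p then [Z0 z] else [Z0 z]]]
  [Z0 if p then [Z0 if p then [Z0 z]] else [Z0 z]]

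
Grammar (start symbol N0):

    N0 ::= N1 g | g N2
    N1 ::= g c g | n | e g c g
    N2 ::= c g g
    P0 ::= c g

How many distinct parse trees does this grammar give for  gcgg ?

Parse trees for gcgg:
  [N0 [N1 g c g] g]
  [N0 g [N2 c g g]]

2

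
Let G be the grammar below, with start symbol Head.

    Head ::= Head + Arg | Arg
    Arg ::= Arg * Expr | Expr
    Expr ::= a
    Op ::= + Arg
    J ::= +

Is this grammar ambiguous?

Only Head, Arg, Expr are reachable from Head; ignoring the rest: Head → Head + Arg | Arg  ;  Arg → Arg * Expr | Expr  — a left-associative chain with Expr at the bottom. Each string factors uniquely by precedence.

Unambiguous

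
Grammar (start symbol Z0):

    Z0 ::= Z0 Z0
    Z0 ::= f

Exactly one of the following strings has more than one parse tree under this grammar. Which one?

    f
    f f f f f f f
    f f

f: 1 tree
f f f f f f f: 132 trees
f f: 1 tree

f f f f f f f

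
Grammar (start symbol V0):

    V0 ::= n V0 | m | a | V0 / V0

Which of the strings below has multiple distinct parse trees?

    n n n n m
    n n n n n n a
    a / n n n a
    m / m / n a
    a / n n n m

m / m / n a

n n n n m: 1 tree
n n n n n n a: 1 tree
a / n n n a: 1 tree
m / m / n a: 2 trees
a / n n n m: 1 tree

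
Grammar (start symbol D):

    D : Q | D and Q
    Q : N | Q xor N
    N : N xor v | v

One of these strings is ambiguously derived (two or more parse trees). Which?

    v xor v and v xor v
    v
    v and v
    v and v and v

v xor v and v xor v: 4 trees
v: 1 tree
v and v: 1 tree
v and v and v: 1 tree

v xor v and v xor v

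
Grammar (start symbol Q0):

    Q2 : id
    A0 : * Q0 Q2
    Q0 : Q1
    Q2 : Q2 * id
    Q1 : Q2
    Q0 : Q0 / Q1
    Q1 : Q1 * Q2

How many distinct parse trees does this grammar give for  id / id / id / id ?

1

Parse trees for id / id / id / id:
  [Q0 [Q0 [Q0 [Q0 [Q1 [Q2 id]]] / [Q1 [Q2 id]]] / [Q1 [Q2 id]]] / [Q1 [Q2 id]]]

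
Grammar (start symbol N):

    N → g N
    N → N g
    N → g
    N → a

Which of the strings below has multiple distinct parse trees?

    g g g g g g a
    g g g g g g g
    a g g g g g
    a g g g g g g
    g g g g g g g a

g g g g g g a: 1 tree
g g g g g g g: 64 trees
a g g g g g: 1 tree
a g g g g g g: 1 tree
g g g g g g g a: 1 tree

g g g g g g g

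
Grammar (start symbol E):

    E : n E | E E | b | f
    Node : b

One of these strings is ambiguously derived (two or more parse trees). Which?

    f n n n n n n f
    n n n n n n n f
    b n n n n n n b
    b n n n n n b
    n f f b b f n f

n f f b b f n f

f n n n n n n f: 1 tree
n n n n n n n f: 1 tree
b n n n n n n b: 1 tree
b n n n n n b: 1 tree
n f f b b f n f: 132 trees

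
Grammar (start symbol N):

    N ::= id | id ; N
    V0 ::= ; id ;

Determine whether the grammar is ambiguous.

Unambiguous

Only N is reachable from N; ignoring the rest: Right-recursive list with a separator: after each atom, whether the separator follows determines the rule. One parse per string.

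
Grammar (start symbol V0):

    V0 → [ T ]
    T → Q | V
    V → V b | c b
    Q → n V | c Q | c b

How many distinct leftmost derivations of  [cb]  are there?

Parse trees for [cb]:
  [V0 [ [T [Q c b]] ]]
  [V0 [ [T [V c b]] ]]

2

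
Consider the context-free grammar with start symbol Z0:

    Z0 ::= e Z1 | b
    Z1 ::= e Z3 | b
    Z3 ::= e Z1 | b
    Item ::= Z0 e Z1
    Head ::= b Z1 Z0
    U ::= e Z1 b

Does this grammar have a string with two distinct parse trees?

(Item, Head, U are unreachable from Z0, so their rules don't affect L(Z0).) The reachable rules are right-linear with at most one rule per (nonterminal, next-terminal) pair. Each input token forces the next rule, so parsing is deterministic.

Unambiguous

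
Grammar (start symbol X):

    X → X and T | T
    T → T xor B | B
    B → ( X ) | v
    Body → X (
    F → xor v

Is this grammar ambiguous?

Unambiguous

(Body, F are unreachable from X, so their rules don't affect L(X).) The grammar is stratified — X handles 'and' (left-recursive), T handles 'xor', B atoms. Each operator has a fixed associativity and precedence level, so every string has one parse.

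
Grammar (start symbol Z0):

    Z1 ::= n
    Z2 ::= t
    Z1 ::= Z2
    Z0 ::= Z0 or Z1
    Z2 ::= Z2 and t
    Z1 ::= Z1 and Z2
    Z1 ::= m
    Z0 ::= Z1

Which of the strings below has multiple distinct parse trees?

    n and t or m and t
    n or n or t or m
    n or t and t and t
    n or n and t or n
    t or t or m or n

n and t or m and t: 1 tree
n or n or t or m: 1 tree
n or t and t and t: 4 trees
n or n and t or n: 1 tree
t or t or m or n: 1 tree

n or t and t and t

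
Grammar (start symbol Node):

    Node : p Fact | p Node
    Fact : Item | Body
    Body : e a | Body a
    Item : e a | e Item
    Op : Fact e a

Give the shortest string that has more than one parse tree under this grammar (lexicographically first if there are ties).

length 3: p e a has 2 parse trees

Two derivations of p e a:
  Node ⇒ p Fact ⇒ p Item ⇒ p e a
  Node ⇒ p Fact ⇒ p Body ⇒ p e a

p e a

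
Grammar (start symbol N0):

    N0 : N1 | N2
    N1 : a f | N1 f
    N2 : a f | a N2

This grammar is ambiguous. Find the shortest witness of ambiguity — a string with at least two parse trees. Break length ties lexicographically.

a f

length 2: a f has 2 parse trees

Two derivations of a f:
  N0 ⇒ N1 ⇒ a f
  N0 ⇒ N2 ⇒ a f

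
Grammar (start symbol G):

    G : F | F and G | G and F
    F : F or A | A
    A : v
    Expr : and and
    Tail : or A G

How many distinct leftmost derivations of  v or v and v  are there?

2

Parse trees for v or v and v:
  [G [F [F [A v]] or [A v]] and [G [F [A v]]]]
  [G [G [F [F [A v]] or [A v]]] and [F [A v]]]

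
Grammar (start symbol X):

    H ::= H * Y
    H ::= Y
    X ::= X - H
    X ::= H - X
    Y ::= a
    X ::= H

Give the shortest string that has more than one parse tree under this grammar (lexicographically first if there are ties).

length 1: no string has ≥2 trees
length 3: a - a has 2 parse trees

Two derivations of a - a:
  X ⇒ X - H ⇒ H - H ⇒ Y - H ⇒ a - H ⇒ a - Y ⇒ a - a
  X ⇒ H - X ⇒ Y - X ⇒ a - X ⇒ a - H ⇒ a - Y ⇒ a - a

a - a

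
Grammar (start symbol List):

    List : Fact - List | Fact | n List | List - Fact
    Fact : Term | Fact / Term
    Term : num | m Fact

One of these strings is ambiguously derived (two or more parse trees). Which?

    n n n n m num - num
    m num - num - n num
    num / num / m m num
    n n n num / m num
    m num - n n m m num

n n n n m num - num: 6 trees
m num - num - n num: 1 tree
num / num / m m num: 1 tree
n n n num / m num: 1 tree
m num - n n m m num: 1 tree

n n n n m num - num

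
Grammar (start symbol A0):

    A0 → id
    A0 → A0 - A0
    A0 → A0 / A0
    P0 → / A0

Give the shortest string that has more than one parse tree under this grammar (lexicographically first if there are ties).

id - id - id

length 1: no string has ≥2 trees
length 3: no string has ≥2 trees
length 5: id - id - id has 2 parse trees

Two derivations of id - id - id:
  A0 ⇒ A0 - A0 ⇒ id - A0 ⇒ id - A0 - A0 ⇒ id - id - A0 ⇒ id - id - id
  A0 ⇒ A0 - A0 ⇒ A0 - A0 - A0 ⇒ id - A0 - A0 ⇒ id - id - A0 ⇒ id - id - id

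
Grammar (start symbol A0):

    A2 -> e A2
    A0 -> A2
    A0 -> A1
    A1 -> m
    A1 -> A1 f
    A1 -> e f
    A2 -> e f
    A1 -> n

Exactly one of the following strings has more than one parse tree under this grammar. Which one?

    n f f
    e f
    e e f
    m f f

n f f: 1 tree
e f: 2 trees
e e f: 1 tree
m f f: 1 tree

e f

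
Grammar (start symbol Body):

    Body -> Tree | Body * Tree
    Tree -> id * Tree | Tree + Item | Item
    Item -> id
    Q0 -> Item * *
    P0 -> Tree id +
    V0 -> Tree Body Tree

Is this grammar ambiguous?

Ambiguous

Witness: id * id

Derivation 1: Body ⇒ Tree ⇒ id * Tree ⇒ id * Item ⇒ id * id
Derivation 2: Body ⇒ Body * Tree ⇒ Tree * Tree ⇒ Item * Tree ⇒ id * Tree ⇒ id * Item ⇒ id * id

Two distinct leftmost derivations for the same string.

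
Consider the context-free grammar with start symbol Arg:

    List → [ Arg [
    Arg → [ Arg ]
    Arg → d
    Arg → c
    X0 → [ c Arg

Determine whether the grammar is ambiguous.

Unambiguous

(List, X0 are unreachable from Arg, so their rules don't affect L(Arg).) L(Arg) is { openⁿ atom closeⁿ : n ≥ 0 }. The bracket depth fixes n, and the derivation is forced at every step.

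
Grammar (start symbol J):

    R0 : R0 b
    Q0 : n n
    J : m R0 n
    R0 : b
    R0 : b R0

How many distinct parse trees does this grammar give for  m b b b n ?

Parse trees for m b b b n:
  [J m [R0 [R0 [R0 b] b] b] n]
  [J m [R0 [R0 b [R0 b]] b] n]
  [J m [R0 b [R0 [R0 b] b]] n]
  [J m [R0 b [R0 b [R0 b]]] n]

4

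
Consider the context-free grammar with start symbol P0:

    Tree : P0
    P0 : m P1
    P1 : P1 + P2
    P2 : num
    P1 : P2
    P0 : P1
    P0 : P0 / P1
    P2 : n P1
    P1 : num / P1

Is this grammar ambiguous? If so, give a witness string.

Ambiguous

Witness: num / num

Derivation 1: P0 ⇒ P1 ⇒ num / P1 ⇒ num / P2 ⇒ num / num
Derivation 2: P0 ⇒ P0 / P1 ⇒ P1 / P1 ⇒ P2 / P1 ⇒ num / P1 ⇒ num / P2 ⇒ num / num

Two distinct leftmost derivations for the same string.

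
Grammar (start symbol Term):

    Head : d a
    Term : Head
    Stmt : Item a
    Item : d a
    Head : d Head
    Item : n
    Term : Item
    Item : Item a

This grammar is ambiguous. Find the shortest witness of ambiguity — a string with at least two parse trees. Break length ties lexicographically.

d a

length 1: no string has ≥2 trees
length 2: d a has 2 parse trees

Two derivations of d a:
  Term ⇒ Head ⇒ d a
  Term ⇒ Item ⇒ d a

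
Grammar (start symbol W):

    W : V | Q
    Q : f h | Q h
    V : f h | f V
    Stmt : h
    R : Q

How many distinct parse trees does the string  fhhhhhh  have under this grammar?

Parse trees for fhhhhhh:
  [W [Q [Q [Q [Q [Q [Q f h] h] h] h] h] h]]

1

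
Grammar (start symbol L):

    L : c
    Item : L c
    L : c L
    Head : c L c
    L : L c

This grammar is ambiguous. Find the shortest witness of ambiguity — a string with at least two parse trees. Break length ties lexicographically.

c c

length 1: no string has ≥2 trees
length 2: c c has 2 parse trees

Two derivations of c c:
  L ⇒ c L ⇒ c c
  L ⇒ L c ⇒ c c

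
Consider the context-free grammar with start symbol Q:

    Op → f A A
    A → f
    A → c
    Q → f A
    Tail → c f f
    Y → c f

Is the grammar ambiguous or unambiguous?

(Tail, Op, Y are unreachable from Q, so their rules don't affect L(Q).) Each reachable nonterminal has at most one production per leading terminal, and all productions are right-linear; the derivation is determined token-by-token.

Unambiguous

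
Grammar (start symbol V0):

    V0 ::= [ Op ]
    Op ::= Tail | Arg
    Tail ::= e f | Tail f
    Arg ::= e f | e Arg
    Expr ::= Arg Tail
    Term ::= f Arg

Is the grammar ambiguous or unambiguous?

Ambiguous

Witness: [ e f ]

Derivation 1: V0 ⇒ [ Op ] ⇒ [ Tail ] ⇒ [ e f ]
Derivation 2: V0 ⇒ [ Op ] ⇒ [ Arg ] ⇒ [ e f ]

Two distinct leftmost derivations for the same string.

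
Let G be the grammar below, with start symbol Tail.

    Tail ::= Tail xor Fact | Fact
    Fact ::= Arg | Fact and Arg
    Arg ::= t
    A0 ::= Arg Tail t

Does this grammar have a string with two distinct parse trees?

Unambiguous

(A0 is unreachable from Tail, so its rules don't affect L(Tail).) The grammar is stratified — Tail handles 'xor' (left-recursive), Fact handles 'and', Arg atoms. Each operator has a fixed associativity and precedence level, so every string has one parse.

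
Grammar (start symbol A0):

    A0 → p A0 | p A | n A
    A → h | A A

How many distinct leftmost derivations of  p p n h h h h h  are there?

Parse trees for p p n h h h h h (showing first 6 of 14):
  [A0 p [A0 p [A0 n [A [A h] [A [A h] [A [A h] [A [A h] [A h]]]]]]]]
  [A0 p [A0 p [A0 n [A [A h] [A [A h] [A [A [A h] [A h]] [A h]]]]]]]
  [A0 p [A0 p [A0 n [A [A h] [A [A [A h] [A h]] [A [A h] [A h]]]]]]]
  [A0 p [A0 p [A0 n [A [A h] [A [A [A h] [A [A h] [A h]]] [A h]]]]]]
  [A0 p [A0 p [A0 n [A [A h] [A [A [A [A h] [A h]] [A h]] [A h]]]]]]
  [A0 p [A0 p [A0 n [A [A [A h] [A h]] [A [A h] [A [A h] [A h]]]]]]]

14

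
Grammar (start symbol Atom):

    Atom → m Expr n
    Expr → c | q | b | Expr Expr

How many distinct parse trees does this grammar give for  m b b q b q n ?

Parse trees for m b b q b q n (showing first 6 of 14):
  [Atom m [Expr [Expr b] [Expr [Expr b] [Expr [Expr q] [Expr [Expr b] [Expr q]]]]] n]
  [Atom m [Expr [Expr b] [Expr [Expr b] [Expr [Expr [Expr q] [Expr b]] [Expr q]]]] n]
  [Atom m [Expr [Expr b] [Expr [Expr [Expr b] [Expr q]] [Expr [Expr b] [Expr q]]]] n]
  [Atom m [Expr [Expr b] [Expr [Expr [Expr b] [Expr [Expr q] [Expr b]]] [Expr q]]] n]
  [Atom m [Expr [Expr b] [Expr [Expr [Expr [Expr b] [Expr q]] [Expr b]] [Expr q]]] n]
  [Atom m [Expr [Expr [Expr b] [Expr b]] [Expr [Expr q] [Expr [Expr b] [Expr q]]]] n]

14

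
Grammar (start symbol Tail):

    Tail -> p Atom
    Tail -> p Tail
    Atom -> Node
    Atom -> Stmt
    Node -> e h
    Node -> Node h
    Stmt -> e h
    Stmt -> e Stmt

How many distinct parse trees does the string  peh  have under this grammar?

2

Parse trees for peh:
  [Tail p [Atom [Node e h]]]
  [Tail p [Atom [Stmt e h]]]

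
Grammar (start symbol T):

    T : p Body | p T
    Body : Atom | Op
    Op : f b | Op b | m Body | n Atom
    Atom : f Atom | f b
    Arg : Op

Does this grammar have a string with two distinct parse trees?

Witness: p f b

Derivation 1: T ⇒ p Body ⇒ p Atom ⇒ p f b
Derivation 2: T ⇒ p Body ⇒ p Op ⇒ p f b

Two distinct leftmost derivations for the same string.

Ambiguous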